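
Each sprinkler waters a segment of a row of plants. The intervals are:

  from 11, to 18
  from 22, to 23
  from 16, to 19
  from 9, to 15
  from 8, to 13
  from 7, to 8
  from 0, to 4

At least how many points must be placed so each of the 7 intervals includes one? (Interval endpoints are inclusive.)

Sort by right endpoint; whenever an interval is uncovered, place a point at its right end.
Sorted: [0,4] [7,8] [8,13] [9,15] [11,18] [16,19] [22,23]
{[0,4]} hit by 4; {[7,8],[8,13]} hit by 8; {[9,15],[11,18]} hit by 15; {[16,19]} hit by 19; {[22,23]} hit by 23.
Points: 4, 8, 15, 19, 23 (5 total).

5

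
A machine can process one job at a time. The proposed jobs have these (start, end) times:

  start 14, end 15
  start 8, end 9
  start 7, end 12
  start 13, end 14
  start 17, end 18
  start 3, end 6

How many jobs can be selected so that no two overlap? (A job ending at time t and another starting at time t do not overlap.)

5

Sorted by end: (3,6)  (8,9)  (7,12)  (13,14)  (14,15)  (17,18)
take (3,6); take (8,9); take (13,14); take (14,15); take (17,18).
Selected 5 jobs.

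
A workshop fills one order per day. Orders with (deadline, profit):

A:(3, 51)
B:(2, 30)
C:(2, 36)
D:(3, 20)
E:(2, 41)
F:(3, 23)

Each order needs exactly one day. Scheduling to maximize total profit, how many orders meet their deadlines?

Take jobs in profit order; each goes to the latest open slot no later than its deadline.
Profit order: A=51 E=41 C=36 B=30 F=23 D=20
Assign: A→slot 3, E→slot 2, C→slot 1, B skipped, F skipped, D skipped.
Slots: [1:C] [2:E] [3:A]
3 of 6 scheduled.

3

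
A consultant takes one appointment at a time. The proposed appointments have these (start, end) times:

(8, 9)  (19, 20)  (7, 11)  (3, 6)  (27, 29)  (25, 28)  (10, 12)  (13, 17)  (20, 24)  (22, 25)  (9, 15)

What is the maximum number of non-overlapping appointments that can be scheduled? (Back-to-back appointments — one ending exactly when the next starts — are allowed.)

Greedy by earliest finish: after sorting by end time, pick each interval compatible with the last pick.
Sorted by end: (3,6)  (8,9)  (7,11)  (10,12)  (9,15)  (13,17)  (19,20)  (20,24)  (22,25)  (25,28)  (27,29)
take (3,6); take (8,9); skip (7,11); take (10,12); skip (9,15); take (13,17); take (19,20); take (20,24); take (25,28).
Selected 7 appointments.

7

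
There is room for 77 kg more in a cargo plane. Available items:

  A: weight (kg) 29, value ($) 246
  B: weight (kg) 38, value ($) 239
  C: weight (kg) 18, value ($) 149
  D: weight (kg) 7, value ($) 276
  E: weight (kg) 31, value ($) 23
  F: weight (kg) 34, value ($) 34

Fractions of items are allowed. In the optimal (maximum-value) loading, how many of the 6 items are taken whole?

Order: D (276/7=39.43) > A (246/29=8.48) > C (149/18=8.28) > B (239/38=6.29) > F (34/34=1.00) > E (23/31=0.74)
Fill: take D (7 @ 276) → take A (29 @ 246) → take C (18 @ 149) → take 23/38 of B → 144.66; 77/77 used.
3 item(s) taken whole; one partial (take 23/38 of B).

3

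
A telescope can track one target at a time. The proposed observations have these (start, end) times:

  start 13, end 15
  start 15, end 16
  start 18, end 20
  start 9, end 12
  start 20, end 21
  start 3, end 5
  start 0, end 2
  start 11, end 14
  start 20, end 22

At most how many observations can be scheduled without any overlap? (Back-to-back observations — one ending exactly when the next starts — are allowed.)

7

Greedy by earliest finish: after sorting by end time, pick each interval compatible with the last pick.
Sorted by end: (0,2)  (3,5)  (9,12)  (11,14)  (13,15)  (15,16)  (18,20)  (20,21)  (20,22)
take (0,2); take (3,5); take (9,12); skip (11,14); take (13,15); take (15,16); take (18,20); take (20,21).
Selected 7 observations.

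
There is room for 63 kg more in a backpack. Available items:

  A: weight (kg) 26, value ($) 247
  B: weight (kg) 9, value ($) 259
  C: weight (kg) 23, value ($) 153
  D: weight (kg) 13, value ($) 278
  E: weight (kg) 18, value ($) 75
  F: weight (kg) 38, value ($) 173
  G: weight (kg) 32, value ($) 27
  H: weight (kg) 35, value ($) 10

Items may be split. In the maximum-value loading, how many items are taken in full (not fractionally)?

Order: B (259/9=28.78) > D (278/13=21.38) > A (247/26=9.50) > C (153/23=6.65) > F (173/38=4.55) > E (75/18=4.17) > G (27/32=0.84) > H (10/35=0.29)
Fill: take B (9 @ 259) → take D (13 @ 278) → take A (26 @ 247) → take 15/23 of C → 99.78; 63/63 used.
3 item(s) taken whole; one partial (take 15/23 of C).

3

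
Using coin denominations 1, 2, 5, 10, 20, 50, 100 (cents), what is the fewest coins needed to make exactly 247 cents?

Greedy: take as many of the largest coin as possible, then repeat with the remainder.
247 − 2×100→47 − 2×20→7 − 1×5→2 − 1×2→0
Total coins = 2 + 2 + 1 + 1 = 6

6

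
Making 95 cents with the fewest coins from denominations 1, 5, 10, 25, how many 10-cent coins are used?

2

95 − 3×25→20 − 2×10→0
Count of 10: 2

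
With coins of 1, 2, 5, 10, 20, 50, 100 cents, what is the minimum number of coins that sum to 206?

206 = 2×100 + 1×5 + 1×1
Total coins = 2 + 1 + 1 = 4

4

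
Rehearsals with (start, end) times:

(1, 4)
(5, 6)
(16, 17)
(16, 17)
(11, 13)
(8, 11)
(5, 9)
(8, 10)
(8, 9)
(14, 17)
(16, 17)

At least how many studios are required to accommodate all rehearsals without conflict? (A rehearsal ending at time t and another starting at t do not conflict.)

4

The answer is the maximum number of intervals overlapping at any instant.
Events (time:±→running): 1:+→1 4:-→0 5:+→1 5:+→2 6:-→1 8:+→2 8:+→3 8:+→4 … peak 4.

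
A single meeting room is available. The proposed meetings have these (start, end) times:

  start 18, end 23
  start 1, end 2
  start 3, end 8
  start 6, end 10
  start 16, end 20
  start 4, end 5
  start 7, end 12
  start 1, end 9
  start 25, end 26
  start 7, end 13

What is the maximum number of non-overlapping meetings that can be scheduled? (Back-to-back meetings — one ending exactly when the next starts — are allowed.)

Greedy by earliest finish: after sorting by end time, pick each interval compatible with the last pick.
By end time: (1,2), (4,5), (3,8), (1,9), (6,10), (7,12), (7,13), (16,20), (18,23), (25,26).
Pick (1,2); next start ≥ 2 → (4,5); next start ≥ 5 → (6,10); next start ≥ 10 → (16,20); next start ≥ 20 → (25,26).
Selected 5 meetings.

5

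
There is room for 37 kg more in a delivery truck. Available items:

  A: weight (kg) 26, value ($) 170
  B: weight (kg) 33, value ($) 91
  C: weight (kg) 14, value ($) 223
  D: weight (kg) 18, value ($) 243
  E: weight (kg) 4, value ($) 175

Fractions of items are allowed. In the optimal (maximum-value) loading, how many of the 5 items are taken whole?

Greedy by value/weight ratio, highest first.
Order: E (175/4=43.75) > C (223/14=15.93) > D (243/18=13.50) > A (170/26=6.54) > B (91/33=2.76)
Fill: take E (4 @ 175) → take C (14 @ 223) → take D (18 @ 243) → take 1/26 of A → 6.54; 37/37 used.
3 item(s) taken whole; one partial (take 1/26 of A).

3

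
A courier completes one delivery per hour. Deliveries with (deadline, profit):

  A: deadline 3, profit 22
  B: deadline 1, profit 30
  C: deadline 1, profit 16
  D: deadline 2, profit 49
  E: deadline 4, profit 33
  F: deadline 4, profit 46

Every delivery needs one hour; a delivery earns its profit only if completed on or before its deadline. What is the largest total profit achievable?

158

By profit: D(d2,49), F(d4,46), E(d4,33), B(d1,30), A(d3,22), C(d1,16)
D→slot 2; F→slot 4; E→slot 3; B→slot 1; A skipped; C skipped.
Profit = 30 + 49 + 33 + 46 = 158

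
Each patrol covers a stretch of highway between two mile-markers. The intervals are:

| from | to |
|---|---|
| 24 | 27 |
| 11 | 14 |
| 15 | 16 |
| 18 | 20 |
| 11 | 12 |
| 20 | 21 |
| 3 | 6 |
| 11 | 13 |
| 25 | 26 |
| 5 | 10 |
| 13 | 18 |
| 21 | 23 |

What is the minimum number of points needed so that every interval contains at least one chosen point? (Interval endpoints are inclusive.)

Sort by right endpoint; whenever an interval is uncovered, place a point at its right end.
By right end: [3,6]  [5,10]  [11,12]  [11,13]  [11,14]  [15,16]  [13,18]  [18,20]  [20,21]  [21,23]  [25,26]  [24,27]
[3,6] uncovered → point at 6; [11,12] uncovered → point at 12; [15,16] uncovered → point at 16; [18,20] uncovered → point at 20; [21,23] uncovered → point at 23; [25,26] uncovered → point at 26.
Points: 6, 12, 16, 20, 23, 26 (6 total).

6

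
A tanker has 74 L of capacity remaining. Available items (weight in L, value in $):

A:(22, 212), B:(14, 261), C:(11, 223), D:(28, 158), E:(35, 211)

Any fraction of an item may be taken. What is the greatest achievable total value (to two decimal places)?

858.77

Greedy by value/weight ratio, highest first.
Order: C (223/11=20.27) > B (261/14=18.64) > A (212/22=9.64) > E (211/35=6.03) > D (158/28=5.64)
Fill: take C (11 @ 223) → take B (14 @ 261) → take A (22 @ 212) → take 27/35 of E → 162.77; 74/74 used.
Total value = 858.77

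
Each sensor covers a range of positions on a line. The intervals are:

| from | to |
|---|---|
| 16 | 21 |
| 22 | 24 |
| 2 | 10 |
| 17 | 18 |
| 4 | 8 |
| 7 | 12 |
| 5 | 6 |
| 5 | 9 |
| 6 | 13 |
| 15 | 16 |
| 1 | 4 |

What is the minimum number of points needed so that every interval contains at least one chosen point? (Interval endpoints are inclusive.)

6

Sort by right endpoint; whenever an interval is uncovered, place a point at its right end.
Sorted: [1,4] [5,6] [4,8] [5,9] [2,10] [7,12] [6,13] [15,16] [17,18] [16,21] [22,24]
{[1,4]} hit by 4; {[5,6],[4,8],[5,9],[2,10]} hit by 6; {[7,12],[6,13]} hit by 12; {[15,16]} hit by 16; {[17,18],[16,21]} hit by 18; {[22,24]} hit by 24.
Points: 4, 6, 12, 16, 18, 24 (6 total).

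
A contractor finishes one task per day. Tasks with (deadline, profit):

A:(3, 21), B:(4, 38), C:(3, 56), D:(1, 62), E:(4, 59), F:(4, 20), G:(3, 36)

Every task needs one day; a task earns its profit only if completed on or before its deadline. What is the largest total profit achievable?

215

Take jobs in profit order; each goes to the latest open slot no later than its deadline.
By profit: D(d1,62), E(d4,59), C(d3,56), B(d4,38), G(d3,36), A(d3,21), F(d4,20)
D→slot 1; E→slot 4; C→slot 3; B→slot 2; G skipped; A skipped; F skipped.
Profit = 62 + 38 + 56 + 59 = 215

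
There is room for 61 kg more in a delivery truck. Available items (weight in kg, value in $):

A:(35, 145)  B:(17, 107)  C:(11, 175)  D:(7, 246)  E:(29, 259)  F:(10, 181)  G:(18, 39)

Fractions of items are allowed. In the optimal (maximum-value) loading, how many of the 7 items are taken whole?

Order: D (246/7=35.14) > F (181/10=18.10) > C (175/11=15.91) > E (259/29=8.93) > B (107/17=6.29) > A (145/35=4.14) > G (39/18=2.17)
Fill: take D (7 @ 246) → take F (10 @ 181) → take C (11 @ 175) → take E (29 @ 259) → take 4/17 of B → 25.18; 61/61 used.
4 item(s) taken whole; one partial (take 4/17 of B).

4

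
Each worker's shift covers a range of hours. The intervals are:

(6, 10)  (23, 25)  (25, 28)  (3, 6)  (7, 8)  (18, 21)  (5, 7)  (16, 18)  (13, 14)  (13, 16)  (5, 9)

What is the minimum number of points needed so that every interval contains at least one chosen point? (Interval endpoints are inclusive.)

5

By right end: [3,6]  [5,7]  [7,8]  [5,9]  [6,10]  [13,14]  [13,16]  [16,18]  [18,21]  [23,25]  [25,28]
[3,6] uncovered → point at 6; [7,8] uncovered → point at 8; [13,14] uncovered → point at 14; [16,18] uncovered → point at 18; [23,25] uncovered → point at 25.
Points: 6, 8, 14, 18, 25 (5 total).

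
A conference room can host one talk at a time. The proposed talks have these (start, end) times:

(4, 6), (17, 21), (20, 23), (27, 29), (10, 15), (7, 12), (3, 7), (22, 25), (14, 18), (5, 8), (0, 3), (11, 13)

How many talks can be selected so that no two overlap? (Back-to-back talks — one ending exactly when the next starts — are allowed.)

6

Sorted by end: (0,3)  (4,6)  (3,7)  (5,8)  (7,12)  (11,13)  (10,15)  (14,18)  (17,21)  (20,23)  (22,25)  (27,29)
take (0,3); take (4,6); take (7,12); skip (11,13); take (14,18); take (20,23); take (27,29).
Selected 6 talks.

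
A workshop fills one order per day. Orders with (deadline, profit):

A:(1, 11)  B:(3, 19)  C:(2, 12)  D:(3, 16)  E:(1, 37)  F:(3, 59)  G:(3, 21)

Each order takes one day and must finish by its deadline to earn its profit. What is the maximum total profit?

117

Sort by profit descending; place each in the latest free slot ≤ its deadline.
By profit: F(d3,59), E(d1,37), G(d3,21), B(d3,19), D(d3,16), C(d2,12), A(d1,11)
F→slot 3; E→slot 1; G→slot 2; B skipped; D skipped; C skipped; A skipped.
Profit = 37 + 21 + 59 = 117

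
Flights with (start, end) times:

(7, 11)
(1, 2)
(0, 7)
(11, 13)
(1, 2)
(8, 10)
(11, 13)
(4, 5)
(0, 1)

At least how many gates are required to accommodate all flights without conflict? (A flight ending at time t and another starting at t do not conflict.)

3

Count concurrent intervals with a sweep; the peak is the room count.
starts: [0, 0, 1, 1, 4, 7, 8, 11, 11]
ends:   [1, 2, 2, 5, 7, 10, 11, 13, 13]
s0→1 s0→2 e1→1 s1→2 s1→3  — peak 3.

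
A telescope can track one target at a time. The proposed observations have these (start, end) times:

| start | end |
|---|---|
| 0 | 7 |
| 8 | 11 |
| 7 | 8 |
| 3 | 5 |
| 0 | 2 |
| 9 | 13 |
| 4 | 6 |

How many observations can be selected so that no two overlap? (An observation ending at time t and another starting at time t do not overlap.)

4

Order by finish time; keep every interval that doesn't clash with the previous kept one.
Sorted by end: (0,2)  (3,5)  (4,6)  (0,7)  (7,8)  (8,11)  (9,13)
take (0,2); take (3,5); skip (4,6); skip (0,7); take (7,8); take (8,11).
Selected 4 observations.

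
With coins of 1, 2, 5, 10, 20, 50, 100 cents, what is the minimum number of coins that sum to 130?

130 = 1×100 + 1×20 + 1×10
Total coins = 1 + 1 + 1 = 3

3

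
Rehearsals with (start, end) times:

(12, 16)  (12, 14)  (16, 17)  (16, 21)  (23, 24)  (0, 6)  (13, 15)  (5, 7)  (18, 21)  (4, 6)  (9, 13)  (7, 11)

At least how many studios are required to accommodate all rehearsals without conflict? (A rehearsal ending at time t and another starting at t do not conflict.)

3

starts: [0, 4, 5, 7, 9, 12, 12, 13, 16, 16, 18, 23]
ends:   [6, 6, 7, 11, 13, 14, 15, 16, 17, 21, 21, 24]
s0→1 s4→2 s5→3  — peak 3.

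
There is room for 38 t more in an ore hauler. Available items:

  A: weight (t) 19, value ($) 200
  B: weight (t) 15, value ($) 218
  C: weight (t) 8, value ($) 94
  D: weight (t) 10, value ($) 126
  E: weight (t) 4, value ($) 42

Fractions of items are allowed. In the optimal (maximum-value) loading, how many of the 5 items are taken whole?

Sort by value per unit weight and fill in that order.
Order: B (218/15=14.53) > D (126/10=12.60) > C (94/8=11.75) > A (200/19=10.53) > E (42/4=10.50)
Fill: take B (15 @ 218) → take D (10 @ 126) → take C (8 @ 94) → take 5/19 of A → 52.63; 38/38 used.
3 item(s) taken whole; one partial (take 5/19 of A).

3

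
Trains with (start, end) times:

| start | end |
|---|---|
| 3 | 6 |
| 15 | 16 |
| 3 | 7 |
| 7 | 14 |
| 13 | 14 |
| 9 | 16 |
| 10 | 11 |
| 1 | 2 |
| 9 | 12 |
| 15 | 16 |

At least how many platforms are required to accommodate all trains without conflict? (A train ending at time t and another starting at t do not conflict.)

Count concurrent intervals with a sweep; the peak is the room count.
starts: [1, 3, 3, 7, 9, 9, 10, 13, 15, 15]
ends:   [2, 6, 7, 11, 12, 14, 14, 16, 16, 16]
s1→1 e2→0 s3→1 s3→2 e6→1 e7→0 s7→1 s9→2 s9→3 s10→4  — peak 4.

4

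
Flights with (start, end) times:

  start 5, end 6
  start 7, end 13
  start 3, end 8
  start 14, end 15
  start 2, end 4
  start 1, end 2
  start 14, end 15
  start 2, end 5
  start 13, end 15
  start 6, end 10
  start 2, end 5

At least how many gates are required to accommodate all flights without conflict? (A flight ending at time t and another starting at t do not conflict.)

4

starts: [1, 2, 2, 2, 3, 5, 6, 7, 13, 14, 14]
ends:   [2, 4, 5, 5, 6, 8, 10, 13, 15, 15, 15]
s1→1 e2→0 s2→1 s2→2 s2→3 s3→4  — peak 4.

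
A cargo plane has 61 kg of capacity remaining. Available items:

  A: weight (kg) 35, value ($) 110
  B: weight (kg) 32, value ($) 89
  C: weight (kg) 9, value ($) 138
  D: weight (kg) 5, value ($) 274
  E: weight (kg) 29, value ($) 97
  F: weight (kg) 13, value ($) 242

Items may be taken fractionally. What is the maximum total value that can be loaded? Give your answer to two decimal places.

766.71

Sort by value per unit weight and fill in that order.
Order: D (274/5=54.80) > F (242/13=18.62) > C (138/9=15.33) > E (97/29=3.34) > A (110/35=3.14) > B (89/32=2.78)
Fill: take D (5 @ 274) → take F (13 @ 242) → take C (9 @ 138) → take E (29 @ 97) → take 5/35 of A → 15.71; 61/61 used.
Total value = 766.71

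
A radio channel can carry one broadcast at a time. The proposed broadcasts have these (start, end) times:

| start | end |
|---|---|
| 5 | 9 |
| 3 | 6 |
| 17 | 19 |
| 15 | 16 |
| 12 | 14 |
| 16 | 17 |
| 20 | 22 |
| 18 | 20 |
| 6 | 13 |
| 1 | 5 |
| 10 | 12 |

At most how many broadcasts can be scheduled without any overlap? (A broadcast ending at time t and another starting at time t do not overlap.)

Sort by end time and greedily take each interval whose start is ≥ the last chosen end.
Sorted by end: (1,5)  (3,6)  (5,9)  (10,12)  (6,13)  (12,14)  (15,16)  (16,17)  (17,19)  (18,20)  (20,22)
take (1,5); take (5,9); take (10,12); take (12,14); take (15,16); take (16,17); take (17,19); take (20,22).
Selected 8 broadcasts.

8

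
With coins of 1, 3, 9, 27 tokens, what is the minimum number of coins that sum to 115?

7

115 = 4×27 + 2×3 + 1×1
Total coins = 4 + 2 + 1 = 7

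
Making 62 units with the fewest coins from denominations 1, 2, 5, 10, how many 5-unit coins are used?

0

62 − 6×10→2 − 1×2→0
Count of 5: 0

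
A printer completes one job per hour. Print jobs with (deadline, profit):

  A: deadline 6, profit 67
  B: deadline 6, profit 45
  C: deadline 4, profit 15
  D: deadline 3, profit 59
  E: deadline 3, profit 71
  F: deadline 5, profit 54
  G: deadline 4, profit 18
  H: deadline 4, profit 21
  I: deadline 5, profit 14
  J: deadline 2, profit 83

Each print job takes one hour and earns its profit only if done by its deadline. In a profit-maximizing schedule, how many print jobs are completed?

6

By profit: J(d2,83), E(d3,71), A(d6,67), D(d3,59), F(d5,54), B(d6,45), H(d4,21), G(d4,18), C(d4,15), I(d5,14)
J→slot 2; E→slot 3; A→slot 6; D→slot 1; F→slot 5; B→slot 4; H skipped; G skipped; C skipped; I skipped.
6 of 10 scheduled.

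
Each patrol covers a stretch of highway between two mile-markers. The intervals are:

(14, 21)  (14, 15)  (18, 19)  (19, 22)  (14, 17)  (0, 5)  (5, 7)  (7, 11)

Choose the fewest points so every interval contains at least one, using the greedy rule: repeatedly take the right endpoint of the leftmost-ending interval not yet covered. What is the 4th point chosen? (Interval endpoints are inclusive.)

Sort by right endpoint; whenever an interval is uncovered, place a point at its right end.
By right end: [0,5]  [5,7]  [7,11]  [14,15]  [14,17]  [18,19]  [14,21]  [19,22]
[0,5] uncovered → point at 5; [7,11] uncovered → point at 11; [14,15] uncovered → point at 15; [18,19] uncovered → point at 19.
Points: 5, 11, 15, 19 (4 total).

19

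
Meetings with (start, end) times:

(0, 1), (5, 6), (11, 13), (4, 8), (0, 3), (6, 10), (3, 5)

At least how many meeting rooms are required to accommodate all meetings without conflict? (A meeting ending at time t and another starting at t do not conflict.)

2

Events (time:±→running): 0:+→1 0:+→2 … peak 2.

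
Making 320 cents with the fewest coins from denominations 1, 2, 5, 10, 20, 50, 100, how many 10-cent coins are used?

0

320 = 3×100 + 1×20
Count of 10: 0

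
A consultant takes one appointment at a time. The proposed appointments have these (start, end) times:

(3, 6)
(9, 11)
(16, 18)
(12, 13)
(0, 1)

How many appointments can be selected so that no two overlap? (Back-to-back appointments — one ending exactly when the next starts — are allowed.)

Greedy by earliest finish: after sorting by end time, pick each interval compatible with the last pick.
By end time: (0,1), (3,6), (9,11), (12,13), (16,18).
Pick (0,1); next start ≥ 1 → (3,6); next start ≥ 6 → (9,11); next start ≥ 11 → (12,13); next start ≥ 13 → (16,18).
Selected 5 appointments.

5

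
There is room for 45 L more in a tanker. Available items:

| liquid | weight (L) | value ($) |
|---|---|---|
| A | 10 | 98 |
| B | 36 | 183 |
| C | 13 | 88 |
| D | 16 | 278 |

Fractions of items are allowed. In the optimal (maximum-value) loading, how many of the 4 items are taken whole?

3

Sort by value per unit weight and fill in that order.
Order: D (278/16=17.38) > A (98/10=9.80) > C (88/13=6.77) > B (183/36=5.08)
Fill: take D (16 @ 278) → take A (10 @ 98) → take C (13 @ 88) → take 6/36 of B → 30.50; 45/45 used.
3 item(s) taken whole; one partial (take 6/36 of B).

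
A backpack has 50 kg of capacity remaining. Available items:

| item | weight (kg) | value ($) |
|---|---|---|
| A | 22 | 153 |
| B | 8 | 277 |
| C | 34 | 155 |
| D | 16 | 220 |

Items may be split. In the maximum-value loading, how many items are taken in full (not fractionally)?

Sort by value per unit weight and fill in that order.
Order: B (277/8=34.62) > D (220/16=13.75) > A (153/22=6.95) > C (155/34=4.56)
Fill: take B (8 @ 277) → take D (16 @ 220) → take A (22 @ 153) → take 4/34 of C → 18.24; 50/50 used.
3 item(s) taken whole; one partial (take 4/34 of C).

3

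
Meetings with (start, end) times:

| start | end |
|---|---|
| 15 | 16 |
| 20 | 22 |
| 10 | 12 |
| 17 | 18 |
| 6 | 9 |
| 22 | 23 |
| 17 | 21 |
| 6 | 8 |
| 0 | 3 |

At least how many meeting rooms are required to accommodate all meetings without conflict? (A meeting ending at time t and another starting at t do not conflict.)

starts: [0, 6, 6, 10, 15, 17, 17, 20, 22]
ends:   [3, 8, 9, 12, 16, 18, 21, 22, 23]
s0→1 e3→0 s6→1 s6→2  — peak 2.

2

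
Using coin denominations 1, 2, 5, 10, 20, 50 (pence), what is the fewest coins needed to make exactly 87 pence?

Use the largest denomination that fits, subtract, and repeat.
87 = 1×50 + 1×20 + 1×10 + 1×5 + 1×2
Total coins = 1 + 1 + 1 + 1 + 1 = 5

5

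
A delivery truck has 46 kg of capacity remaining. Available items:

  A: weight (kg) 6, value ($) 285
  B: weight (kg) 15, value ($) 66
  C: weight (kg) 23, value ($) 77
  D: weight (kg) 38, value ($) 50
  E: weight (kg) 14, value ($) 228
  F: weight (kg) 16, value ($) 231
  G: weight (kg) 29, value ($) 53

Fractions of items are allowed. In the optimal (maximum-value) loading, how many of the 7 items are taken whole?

Order: A (285/6=47.50) > E (228/14=16.29) > F (231/16=14.44) > B (66/15=4.40) > C (77/23=3.35) > G (53/29=1.83) > D (50/38=1.32)
Fill: take A (6 @ 285) → take E (14 @ 228) → take F (16 @ 231) → take 10/15 of B → 44.00; 46/46 used.
3 item(s) taken whole; one partial (take 10/15 of B).

3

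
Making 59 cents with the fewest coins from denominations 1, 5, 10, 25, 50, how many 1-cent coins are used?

Use the largest denomination that fits, subtract, and repeat.
59 − 1×50→9 − 1×5→4 − 4×1→0
Count of 1: 4

4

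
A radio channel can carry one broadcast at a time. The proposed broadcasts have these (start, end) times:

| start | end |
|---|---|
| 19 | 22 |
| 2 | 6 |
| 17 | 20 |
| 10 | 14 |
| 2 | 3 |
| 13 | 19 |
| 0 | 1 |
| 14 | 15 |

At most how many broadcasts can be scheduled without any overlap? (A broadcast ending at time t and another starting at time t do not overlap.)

Sorted by end: (0,1)  (2,3)  (2,6)  (10,14)  (14,15)  (13,19)  (17,20)  (19,22)
take (0,1); take (2,3); take (10,14); take (14,15); take (17,20).
Selected 5 broadcasts.

5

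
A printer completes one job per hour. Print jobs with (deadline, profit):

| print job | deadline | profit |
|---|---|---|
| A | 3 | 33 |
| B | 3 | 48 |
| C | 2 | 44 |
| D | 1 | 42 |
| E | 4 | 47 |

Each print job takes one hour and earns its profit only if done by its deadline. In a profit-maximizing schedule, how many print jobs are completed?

4

Take jobs in profit order; each goes to the latest open slot no later than its deadline.
Profit order: B=48 E=47 C=44 D=42 A=33
Assign: B→slot 3, E→slot 4, C→slot 2, D→slot 1, A skipped.
Slots: [1:D] [2:C] [3:B] [4:E]
4 of 5 scheduled.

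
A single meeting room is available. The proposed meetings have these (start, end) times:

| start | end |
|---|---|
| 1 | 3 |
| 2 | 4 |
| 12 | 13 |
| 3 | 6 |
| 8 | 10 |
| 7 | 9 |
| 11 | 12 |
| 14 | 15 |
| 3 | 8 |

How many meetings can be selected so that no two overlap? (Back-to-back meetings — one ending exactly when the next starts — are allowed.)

6

By end time: (1,3), (2,4), (3,6), (3,8), (7,9), (8,10), (11,12), (12,13), (14,15).
Pick (1,3); next start ≥ 3 → (3,6); next start ≥ 6 → (7,9); next start ≥ 9 → (11,12); next start ≥ 12 → (12,13); next start ≥ 13 → (14,15).
Selected 6 meetings.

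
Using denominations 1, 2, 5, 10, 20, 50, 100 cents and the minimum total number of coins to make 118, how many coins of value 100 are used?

1

118 − 1×100→18 − 1×10→8 − 1×5→3 − 1×2→1 − 1×1→0
Count of 100: 1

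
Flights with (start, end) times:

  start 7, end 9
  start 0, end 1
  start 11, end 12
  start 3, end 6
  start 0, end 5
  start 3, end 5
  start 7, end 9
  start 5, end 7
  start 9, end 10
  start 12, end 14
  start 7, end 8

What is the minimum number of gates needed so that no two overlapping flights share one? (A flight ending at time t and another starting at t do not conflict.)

Count concurrent intervals with a sweep; the peak is the room count.
Events (time:±→running): 0:+→1 0:+→2 1:-→1 3:+→2 3:+→3 … peak 3.

3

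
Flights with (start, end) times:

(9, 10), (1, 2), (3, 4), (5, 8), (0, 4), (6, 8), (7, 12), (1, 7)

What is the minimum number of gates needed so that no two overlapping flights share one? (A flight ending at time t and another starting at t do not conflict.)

3

starts: [0, 1, 1, 3, 5, 6, 7, 9]
ends:   [2, 4, 4, 7, 8, 8, 10, 12]
s0→1 s1→2 s1→3  — peak 3.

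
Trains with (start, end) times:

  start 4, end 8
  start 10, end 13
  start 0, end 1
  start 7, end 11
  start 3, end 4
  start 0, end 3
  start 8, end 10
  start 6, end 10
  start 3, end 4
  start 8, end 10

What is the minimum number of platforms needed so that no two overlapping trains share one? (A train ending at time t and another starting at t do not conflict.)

The answer is the maximum number of intervals overlapping at any instant.
starts: [0, 0, 3, 3, 4, 6, 7, 8, 8, 10]
ends:   [1, 3, 4, 4, 8, 10, 10, 10, 11, 13]
s0→1 s0→2 e1→1 e3→0 s3→1 s3→2 e4→1 e4→0 s4→1 s6→2 s7→3 e8→2 s8→3 s8→4  — peak 4.

4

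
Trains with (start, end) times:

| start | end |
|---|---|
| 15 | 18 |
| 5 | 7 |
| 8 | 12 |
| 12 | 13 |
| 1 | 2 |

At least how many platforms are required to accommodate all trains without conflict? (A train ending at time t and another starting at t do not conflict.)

Events (time:±→running): 1:+→1 … peak 1.

1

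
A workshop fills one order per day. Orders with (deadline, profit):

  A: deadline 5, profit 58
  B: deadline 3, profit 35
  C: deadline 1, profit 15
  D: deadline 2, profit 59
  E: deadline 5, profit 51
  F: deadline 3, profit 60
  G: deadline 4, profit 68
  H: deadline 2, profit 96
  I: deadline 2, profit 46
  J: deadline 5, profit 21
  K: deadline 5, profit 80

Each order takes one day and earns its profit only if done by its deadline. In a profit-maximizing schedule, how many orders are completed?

Take jobs in profit order; each goes to the latest open slot no later than its deadline.
Profit order: H=96 K=80 G=68 F=60 D=59 A=58 E=51 I=46 B=35 J=21 C=15
Assign: H→slot 2, K→slot 5, G→slot 4, F→slot 3, D→slot 1, A skipped, E skipped, I skipped, B skipped, J skipped, C skipped.
Slots: [1:D] [2:H] [3:F] [4:G] [5:K]
5 of 11 scheduled.

5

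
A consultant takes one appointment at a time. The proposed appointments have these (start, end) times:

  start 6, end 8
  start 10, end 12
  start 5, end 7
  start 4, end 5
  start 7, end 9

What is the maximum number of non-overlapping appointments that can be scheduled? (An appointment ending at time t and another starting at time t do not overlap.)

4

Greedy by earliest finish: after sorting by end time, pick each interval compatible with the last pick.
Sorted by end: (4,5)  (5,7)  (6,8)  (7,9)  (10,12)
take (4,5); take (5,7); take (7,9); take (10,12).
Selected 4 appointments.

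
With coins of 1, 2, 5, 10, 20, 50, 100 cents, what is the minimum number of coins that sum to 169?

169 = 1×100 + 1×50 + 1×10 + 1×5 + 2×2
Total coins = 1 + 1 + 1 + 1 + 2 = 6

6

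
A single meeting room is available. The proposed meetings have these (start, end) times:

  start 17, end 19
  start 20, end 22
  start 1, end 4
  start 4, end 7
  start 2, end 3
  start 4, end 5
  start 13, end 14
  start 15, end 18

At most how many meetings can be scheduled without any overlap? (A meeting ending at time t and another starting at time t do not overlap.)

Sorted by end: (2,3)  (1,4)  (4,5)  (4,7)  (13,14)  (15,18)  (17,19)  (20,22)
take (2,3); skip (1,4); take (4,5); take (13,14); take (15,18); skip (17,19); take (20,22).
Selected 5 meetings.

5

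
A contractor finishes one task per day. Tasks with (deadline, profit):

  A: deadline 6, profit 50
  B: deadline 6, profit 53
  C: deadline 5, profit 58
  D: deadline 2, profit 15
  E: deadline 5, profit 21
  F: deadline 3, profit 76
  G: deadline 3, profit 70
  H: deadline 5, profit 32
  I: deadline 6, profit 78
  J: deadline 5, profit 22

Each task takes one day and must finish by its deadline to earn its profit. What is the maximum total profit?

385

By profit: I(d6,78), F(d3,76), G(d3,70), C(d5,58), B(d6,53), A(d6,50), H(d5,32), J(d5,22), E(d5,21), D(d2,15)
I→slot 6; F→slot 3; G→slot 2; C→slot 5; B→slot 4; A→slot 1; H skipped; J skipped; E skipped; D skipped.
Profit = 50 + 70 + 76 + 53 + 58 + 78 = 385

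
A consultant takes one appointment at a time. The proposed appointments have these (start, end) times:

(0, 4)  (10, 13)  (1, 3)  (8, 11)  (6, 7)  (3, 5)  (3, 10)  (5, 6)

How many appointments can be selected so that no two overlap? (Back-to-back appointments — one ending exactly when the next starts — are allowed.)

5

Order by finish time; keep every interval that doesn't clash with the previous kept one.
Sorted by end: (1,3)  (0,4)  (3,5)  (5,6)  (6,7)  (3,10)  (8,11)  (10,13)
take (1,3); take (3,5); take (5,6); take (6,7); take (8,11).
Selected 5 appointments.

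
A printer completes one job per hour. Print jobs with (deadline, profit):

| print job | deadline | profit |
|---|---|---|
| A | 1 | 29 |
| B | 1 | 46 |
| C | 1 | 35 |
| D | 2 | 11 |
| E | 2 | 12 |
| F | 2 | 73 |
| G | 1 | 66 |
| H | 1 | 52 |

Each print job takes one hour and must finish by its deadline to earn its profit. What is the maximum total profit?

139

Sort by profit descending; place each in the latest free slot ≤ its deadline.
By profit: F(d2,73), G(d1,66), H(d1,52), B(d1,46), C(d1,35), A(d1,29), E(d2,12), D(d2,11)
F→slot 2; G→slot 1; H skipped; B skipped; C skipped; A skipped; E skipped; D skipped.
Profit = 66 + 73 = 139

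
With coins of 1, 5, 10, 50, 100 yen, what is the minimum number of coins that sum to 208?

Use the largest denomination that fits, subtract, and repeat.
208 = 2×100 + 1×5 + 3×1
Total coins = 2 + 1 + 3 = 6

6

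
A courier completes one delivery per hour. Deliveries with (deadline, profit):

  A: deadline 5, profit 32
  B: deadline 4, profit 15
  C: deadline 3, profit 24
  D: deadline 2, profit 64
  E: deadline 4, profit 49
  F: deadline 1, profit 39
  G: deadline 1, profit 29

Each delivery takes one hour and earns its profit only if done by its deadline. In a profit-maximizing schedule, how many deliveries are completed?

Sort by profit descending; place each in the latest free slot ≤ its deadline.
Profit order: D=64 E=49 F=39 A=32 G=29 C=24 B=15
Assign: D→slot 2, E→slot 4, F→slot 1, A→slot 5, G skipped, C→slot 3, B skipped.
Slots: [1:F] [2:D] [3:C] [4:E] [5:A]
5 of 7 scheduled.

5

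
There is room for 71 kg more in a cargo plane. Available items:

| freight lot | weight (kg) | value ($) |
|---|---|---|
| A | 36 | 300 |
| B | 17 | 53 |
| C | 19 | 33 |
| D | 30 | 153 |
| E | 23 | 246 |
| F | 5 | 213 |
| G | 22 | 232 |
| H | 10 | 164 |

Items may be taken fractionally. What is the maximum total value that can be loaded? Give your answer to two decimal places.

946.67

Sort by value per unit weight and fill in that order.
Ratios (sorted): F 42.60, H 16.40, E 10.70, G 10.55, A 8.33, D 5.10, B 3.12, C 1.74
take F (5 @ 213); take H (10 @ 164); take E (23 @ 246); take G (22 @ 232); take 11/36 of A → 91.67. Capacity used 71/71.
Total value = 946.67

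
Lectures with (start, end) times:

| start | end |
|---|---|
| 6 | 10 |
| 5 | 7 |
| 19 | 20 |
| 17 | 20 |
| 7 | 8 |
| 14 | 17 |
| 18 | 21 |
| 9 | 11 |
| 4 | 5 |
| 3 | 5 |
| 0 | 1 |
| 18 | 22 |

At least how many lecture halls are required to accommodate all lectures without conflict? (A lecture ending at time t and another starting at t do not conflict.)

Count concurrent intervals with a sweep; the peak is the room count.
Events (time:±→running): 0:+→1 1:-→0 3:+→1 4:+→2 5:-→1 5:-→0 5:+→1 6:+→2 7:-→1 7:+→2 8:-→1 9:+→2 10:-→1 11:-→0 14:+→1 17:-→0 17:+→1 18:+→2 18:+→3 19:+→4 … peak 4.

4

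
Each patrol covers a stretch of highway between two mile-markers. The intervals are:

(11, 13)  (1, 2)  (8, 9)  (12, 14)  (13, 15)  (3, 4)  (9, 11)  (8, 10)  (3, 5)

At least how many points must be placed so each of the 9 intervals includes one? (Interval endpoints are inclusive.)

Process intervals by earliest right end; each time one isn't hit yet, stab at its right endpoint.
By right end: [1,2]  [3,4]  [3,5]  [8,9]  [8,10]  [9,11]  [11,13]  [12,14]  [13,15]
[1,2] uncovered → point at 2; [3,4] uncovered → point at 4; [8,9] uncovered → point at 9; [11,13] uncovered → point at 13.
Points: 2, 4, 9, 13 (4 total).

4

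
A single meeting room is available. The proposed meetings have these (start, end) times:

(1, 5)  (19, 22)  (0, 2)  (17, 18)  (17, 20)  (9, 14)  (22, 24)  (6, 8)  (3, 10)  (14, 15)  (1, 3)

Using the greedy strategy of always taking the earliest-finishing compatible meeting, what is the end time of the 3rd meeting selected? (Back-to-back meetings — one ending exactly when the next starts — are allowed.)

Order by finish time; keep every interval that doesn't clash with the previous kept one.
By end time: (0,2), (1,3), (1,5), (6,8), (3,10), (9,14), (14,15), (17,18), (17,20), (19,22), (22,24).
Pick (0,2); next start ≥ 2 → (6,8); next start ≥ 8 → (9,14); next start ≥ 14 → (14,15); next start ≥ 15 → (17,18); next start ≥ 18 → (19,22); next start ≥ 22 → (22,24).
Selected: (0,2) (6,8) (9,14) (14,15) (17,18) (19,22) (22,24)

14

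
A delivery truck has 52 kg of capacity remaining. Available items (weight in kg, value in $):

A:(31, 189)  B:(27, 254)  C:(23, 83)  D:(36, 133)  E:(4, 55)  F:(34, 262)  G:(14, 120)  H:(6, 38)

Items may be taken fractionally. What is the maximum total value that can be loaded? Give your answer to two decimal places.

Greedy by value/weight ratio, highest first.
Order: E (55/4=13.75) > B (254/27=9.41) > G (120/14=8.57) > F (262/34=7.71) > H (38/6=6.33) > A (189/31=6.10) > D (133/36=3.69) > C (83/23=3.61)
Fill: take E (4 @ 55) → take B (27 @ 254) → take G (14 @ 120) → take 7/34 of F → 53.94; 52/52 used.
Total value = 482.94

482.94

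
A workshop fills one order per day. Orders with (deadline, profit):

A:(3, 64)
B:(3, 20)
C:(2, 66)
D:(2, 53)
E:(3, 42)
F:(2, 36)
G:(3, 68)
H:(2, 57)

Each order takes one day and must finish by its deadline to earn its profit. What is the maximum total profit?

Sort by profit descending; place each in the latest free slot ≤ its deadline.
Profit order: G=68 C=66 A=64 H=57 D=53 E=42 F=36 B=20
Assign: G→slot 3, C→slot 2, A→slot 1, H skipped, D skipped, E skipped, F skipped, B skipped.
Slots: [1:A] [2:C] [3:G]
Profit = 64 + 66 + 68 = 198

198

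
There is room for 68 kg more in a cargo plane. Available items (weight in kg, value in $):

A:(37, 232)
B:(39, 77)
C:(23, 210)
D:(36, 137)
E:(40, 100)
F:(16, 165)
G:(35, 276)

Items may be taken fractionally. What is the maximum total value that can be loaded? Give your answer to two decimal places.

603.69

Order: F (165/16=10.31) > C (210/23=9.13) > G (276/35=7.89) > A (232/37=6.27) > D (137/36=3.81) > E (100/40=2.50) > B (77/39=1.97)
Fill: take F (16 @ 165) → take C (23 @ 210) → take 29/35 of G → 228.69; 68/68 used.
Total value = 603.69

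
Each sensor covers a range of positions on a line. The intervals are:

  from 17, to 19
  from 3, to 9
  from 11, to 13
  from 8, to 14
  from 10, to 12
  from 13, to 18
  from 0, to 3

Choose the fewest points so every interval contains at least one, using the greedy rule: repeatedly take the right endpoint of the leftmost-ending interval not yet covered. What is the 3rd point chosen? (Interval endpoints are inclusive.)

Sort by right endpoint; whenever an interval is uncovered, place a point at its right end.
By right end: [0,3]  [3,9]  [10,12]  [11,13]  [8,14]  [13,18]  [17,19]
[0,3] uncovered → point at 3; [10,12] uncovered → point at 12; [13,18] uncovered → point at 18.
Points: 3, 12, 18 (3 total).

18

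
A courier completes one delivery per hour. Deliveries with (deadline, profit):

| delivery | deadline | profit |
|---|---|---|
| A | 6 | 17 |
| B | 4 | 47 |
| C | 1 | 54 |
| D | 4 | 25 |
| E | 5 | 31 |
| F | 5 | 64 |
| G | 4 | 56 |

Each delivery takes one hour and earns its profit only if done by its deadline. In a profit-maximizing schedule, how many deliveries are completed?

Sort by profit descending; place each in the latest free slot ≤ its deadline.
Profit order: F=64 G=56 C=54 B=47 E=31 D=25 A=17
Assign: F→slot 5, G→slot 4, C→slot 1, B→slot 3, E→slot 2, D skipped, A→slot 6.
Slots: [1:C] [2:E] [3:B] [4:G] [5:F] [6:A]
6 of 7 scheduled.

6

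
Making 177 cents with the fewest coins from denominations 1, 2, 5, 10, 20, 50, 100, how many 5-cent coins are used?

1

Use the largest denomination that fits, subtract, and repeat.
177 = 1×100 + 1×50 + 1×20 + 1×5 + 1×2
Count of 5: 1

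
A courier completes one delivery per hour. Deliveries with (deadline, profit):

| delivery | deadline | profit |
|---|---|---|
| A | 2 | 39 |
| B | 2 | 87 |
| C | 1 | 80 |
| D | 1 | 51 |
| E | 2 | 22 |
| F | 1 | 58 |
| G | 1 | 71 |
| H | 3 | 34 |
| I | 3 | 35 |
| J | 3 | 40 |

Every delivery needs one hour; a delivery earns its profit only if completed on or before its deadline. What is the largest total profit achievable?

207

Sort by profit descending; place each in the latest free slot ≤ its deadline.
By profit: B(d2,87), C(d1,80), G(d1,71), F(d1,58), D(d1,51), J(d3,40), A(d2,39), I(d3,35), H(d3,34), E(d2,22)
B→slot 2; C→slot 1; G skipped; F skipped; D skipped; J→slot 3; A skipped; I skipped; H skipped; E skipped.
Profit = 80 + 87 + 40 = 207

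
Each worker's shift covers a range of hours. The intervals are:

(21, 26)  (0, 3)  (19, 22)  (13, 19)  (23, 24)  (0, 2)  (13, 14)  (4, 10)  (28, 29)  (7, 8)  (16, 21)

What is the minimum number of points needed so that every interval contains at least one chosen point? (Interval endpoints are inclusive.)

By right end: [0,2]  [0,3]  [7,8]  [4,10]  [13,14]  [13,19]  [16,21]  [19,22]  [23,24]  [21,26]  [28,29]
[0,2] uncovered → point at 2; [7,8] uncovered → point at 8; [13,14] uncovered → point at 14; [16,21] uncovered → point at 21; [23,24] uncovered → point at 24; [28,29] uncovered → point at 29.
Points: 2, 8, 14, 21, 24, 29 (6 total).

6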